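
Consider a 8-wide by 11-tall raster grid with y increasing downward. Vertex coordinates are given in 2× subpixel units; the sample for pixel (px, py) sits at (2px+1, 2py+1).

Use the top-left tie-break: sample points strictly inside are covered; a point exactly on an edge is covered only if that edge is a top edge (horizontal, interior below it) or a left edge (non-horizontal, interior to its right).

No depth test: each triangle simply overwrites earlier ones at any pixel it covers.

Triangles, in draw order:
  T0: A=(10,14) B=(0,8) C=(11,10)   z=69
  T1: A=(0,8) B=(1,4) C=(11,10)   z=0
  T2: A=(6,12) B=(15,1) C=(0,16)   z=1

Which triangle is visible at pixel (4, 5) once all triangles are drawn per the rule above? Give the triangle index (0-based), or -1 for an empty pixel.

T0:
  2·area = 46
  edge (10, 14)→(0, 8): d=(-10,-6) top-left  bias=+0
  edge (0, 8)→(11, 10): d=(11,2) right/bottom  bias=-1
  edge (11, 10)→(10, 14): d=(-1,4) right/bottom  bias=-1
    (1,4)@(3, 9): e=[8,5,33] → #
    (2,4)@(5, 9): e=[20,1,25] → #
    (3,4)@(7, 9): e=[32,-3,17] → ·
    (1,5)@(3, 11): e=[-12,27,31] → ·
    (2,5)@(5, 11): e=[0,23,23] → #  [on edge]
    (3,5)@(7, 11): e=[12,19,15] → #
    (4,5)@(9, 11): e=[24,15,7] → #
    (5,5)@(11, 11): e=[36,11,-1] → ·
    (2,6)@(5, 13): e=[-20,45,21] → ·
    (3,6)@(7, 13): e=[-8,41,13] → ·
    (4,6)@(9, 13): e=[4,37,5] → #
    (5,6)@(11, 13): e=[16,33,-3] → ·
    (7,8)@(15, 17): e=[0,69,-23] → ·  [on edge]
  covered (6 px):
    · · · · · · · ·
    · · · · · · · ·
    · · · · · · · ·
    · · · · · · · ·
    · # # · · · · ·
    · · # # # · · ·
    · · · · # · · ·
    · · · · · · · ·
    · · · · · · · ·
    · · · · · · · ·
    · · · · · · · ·
T1:
  2·area = 46
  edge (0, 8)→(1, 4): d=(1,-4) top-left  bias=+0
  edge (1, 4)→(11, 10): d=(10,6) right/bottom  bias=-1
  edge (11, 10)→(0, 8): d=(-11,-2) top-left  bias=+0
    (0,2)@(1, 5): e=[1,10,35] → #
    (1,2)@(3, 5): e=[9,-2,39] → ·
    (0,3)@(1, 7): e=[3,30,13] → #
    (1,3)@(3, 7): e=[11,18,17] → #
    (2,3)@(5, 7): e=[19,6,21] → #
    (3,3)@(7, 7): e=[27,-6,25] → ·
    (0,4)@(1, 9): e=[5,50,-9] → ·
    (1,4)@(3, 9): e=[13,38,-5] → ·
    (2,4)@(5, 9): e=[21,26,-1] → ·
    (3,4)@(7, 9): e=[29,14,3] → #
    (4,4)@(9, 9): e=[37,2,7] → #
    (5,4)@(11, 9): e=[45,-10,11] → ·
  covered (6 px):
    · · · · · · · ·
    · · · · · · · ·
    # · · · · · · ·
    # # # · · · · ·
    · · · # # · · ·
    · · · · · · · ·
    · · · · · · · ·
    · · · · · · · ·
    · · · · · · · ·
    · · · · · · · ·
    · · · · · · · ·
T2:
  2·area = 30  (B↔C swapped to make it positive)
  edge (6, 12)→(0, 16): d=(-6,4) right/bottom  bias=-1
  edge (0, 16)→(15, 1): d=(15,-15) top-left  bias=+0
  edge (15, 1)→(6, 12): d=(-9,11) right/bottom  bias=-1
    (7,0)@(15, 1): e=[30,0,0] → ·  [on edge]
    (6,1)@(13, 3): e=[26,0,4] → #  [on edge]
    (7,1)@(15, 3): e=[18,30,-18] → ·
    (5,2)@(11, 5): e=[22,0,8] → #  [on edge]
    (6,2)@(13, 5): e=[14,30,-14] → ·
    (4,3)@(9, 7): e=[18,0,12] → #  [on edge]
    (5,3)@(11, 7): e=[10,30,-10] → ·
    (3,4)@(7, 9): e=[14,0,16] → #  [on edge]
    (4,4)@(9, 9): e=[6,30,-6] → ·
    (2,5)@(5, 11): e=[10,0,20] → #  [on edge]
    (3,5)@(7, 11): e=[2,30,-2] → ·
    (1,6)@(3, 13): e=[6,0,24] → #  [on edge]
    (0,7)@(1, 15): e=[2,0,28] → #  [on edge]
  covered (7 px):
    · · · · · · · ·
    · · · · · · # ·
    · · · · · # · ·
    · · · · # · · ·
    · · · # · · · ·
    · · # · · · · ·
    · # · · · · · ·
    # · · · · · · ·
    · · · · · · · ·
    · · · · · · · ·
    · · · · · · · ·

Z-buffer (winner per pixel, '.' = empty):
  . . . . . . . .
  . . . . . . 2 .
  1 . . . . 2 . .
  1 1 1 . 2 . . .
  . 0 0 2 1 . . .
  . . 2 0 0 . . .
  . 2 . . 0 . . .
  2 . . . . . . .
  . . . . . . . .
  . . . . . . . .
  . . . . . . . .

Result: 0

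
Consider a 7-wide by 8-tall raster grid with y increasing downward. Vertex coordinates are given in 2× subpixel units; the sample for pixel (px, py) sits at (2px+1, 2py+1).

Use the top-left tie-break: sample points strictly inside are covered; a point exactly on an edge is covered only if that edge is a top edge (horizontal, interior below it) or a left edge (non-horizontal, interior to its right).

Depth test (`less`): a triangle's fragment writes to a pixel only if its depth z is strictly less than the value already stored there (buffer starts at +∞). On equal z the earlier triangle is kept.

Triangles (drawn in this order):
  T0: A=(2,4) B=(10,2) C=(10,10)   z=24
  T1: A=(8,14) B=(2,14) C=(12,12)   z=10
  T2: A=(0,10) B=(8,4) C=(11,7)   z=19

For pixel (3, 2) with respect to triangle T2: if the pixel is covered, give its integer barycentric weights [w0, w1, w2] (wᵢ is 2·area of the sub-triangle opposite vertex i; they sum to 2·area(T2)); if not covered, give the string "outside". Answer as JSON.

T0:
  2·area = 64
  edge (2, 4)→(10, 2): d=(8,-2) top-left  bias=+0
  edge (10, 2)→(10, 10): d=(0,8) right/bottom  bias=-1
  edge (10, 10)→(2, 4): d=(-8,-6) top-left  bias=+0
    (3,1)@(7, 3): e=[2,24,38] → X
    (4,1)@(9, 3): e=[6,8,50] → X
    (5,1)@(11, 3): e=[10,-8,62] → .
    (2,2)@(5, 5): e=[14,40,10] → X
    (5,2)@(11, 5): e=[26,-8,46] → .
    (2,3)@(5, 7): e=[30,40,-6] → .
    (3,3)@(7, 7): e=[34,24,6] → X
    (5,3)@(11, 7): e=[42,-8,30] → .
    (3,4)@(7, 9): e=[50,24,-10] → .
    (4,4)@(9, 9): e=[54,8,2] → X
    (5,4)@(11, 9): e=[58,-8,14] → .
    (4,5)@(9, 11): e=[70,8,-14] → .
  covered (8 px):
    . . . . . . .
    . . . X X . .
    . . X X X . .
    . . . X X . .
    . . . . X . .
    . . . . . . .
    . . . . . . .
    . . . . . . .
T1:
  2·area = 12
  edge (8, 14)→(2, 14): d=(-6,0) right/bottom  bias=-1
  edge (2, 14)→(12, 12): d=(10,-2) top-left  bias=+0
  edge (12, 12)→(8, 14): d=(-4,2) right/bottom  bias=-1
    (3,6)@(7, 13): e=[6,0,6] → X  [on edge]
    (4,6)@(9, 13): e=[6,4,2] → X
    (5,6)@(11, 13): e=[6,8,-2] → .
    (3,7)@(7, 15): e=[-6,20,-2] → .
    (4,7)@(9, 15): e=[-6,24,-6] → .
  covered (2 px):
    . . . . . . .
    . . . . . . .
    . . . . . . .
    . . . . . . .
    . . . . . . .
    . . . . . . .
    . . . X X . .
    . . . . . . .
T2:
  2·area = 42
  edge (0, 10)→(8, 4): d=(8,-6) top-left  bias=+0
  edge (8, 4)→(11, 7): d=(3,3) right/bottom  bias=-1
  edge (11, 7)→(0, 10): d=(-11,3) right/bottom  bias=-1
    (2,0)@(5, 1): e=[-42,0,84] → .  [on edge]
    (3,1)@(7, 3): e=[-14,0,56] → .  [on edge]
    (3,2)@(7, 5): e=[2,6,34] → X
    (4,2)@(9, 5): e=[14,0,28] → .  [on edge]
    (2,3)@(5, 7): e=[6,18,18] → X
    (4,3)@(9, 7): e=[30,6,6] → X
    (5,3)@(11, 7): e=[42,0,0] → .  [on edge]
    (1,4)@(3, 9): e=[10,30,2] → X
    (2,4)@(5, 9): e=[22,24,-4] → .
    (3,4)@(7, 9): e=[34,18,-10] → .
    (4,4)@(9, 9): e=[46,12,-16] → .
    (6,4)@(13, 9): e=[70,0,-28] → .  [on edge]
  covered (5 px):
    . . . . . . .
    . . . . . . .
    . . . X . . .
    . . X X X . .
    . X . . . . .
    . . . . . . .
    . . . . . . .
    . . . . . . .

Final: [6,34,2]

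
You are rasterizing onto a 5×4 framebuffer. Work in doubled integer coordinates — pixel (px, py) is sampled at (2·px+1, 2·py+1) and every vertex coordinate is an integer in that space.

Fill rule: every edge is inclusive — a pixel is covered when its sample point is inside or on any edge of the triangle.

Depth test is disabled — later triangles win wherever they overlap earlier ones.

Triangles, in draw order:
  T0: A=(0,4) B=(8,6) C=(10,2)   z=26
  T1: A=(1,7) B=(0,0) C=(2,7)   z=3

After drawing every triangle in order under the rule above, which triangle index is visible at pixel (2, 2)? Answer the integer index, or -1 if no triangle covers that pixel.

T0:
  2·area = 36  (B↔C swapped to make it positive)
  edge (0, 4)→(10, 2): d=(10,-2) inclusive
  edge (10, 2)→(8, 6): d=(-2,4) inclusive
  edge (8, 6)→(0, 4): d=(-8,-2) inclusive
    (2,1)@(5, 3): e=[0,18,18] → #  [on edge]
    (3,1)@(7, 3): e=[4,10,22] → #
    (4,1)@(9, 3): e=[8,2,26] → #
    (2,2)@(5, 5): e=[20,14,2] → #
    (4,2)@(9, 5): e=[28,-2,10] → ·
    (2,3)@(5, 7): e=[40,10,-14] → ·
    (3,3)@(7, 7): e=[44,2,-10] → ·
  covered (5 px):
    · · · · ·
    · · # # #
    · · # # ·
    · · · · ·
T1:
  2·area = 7
  edge (1, 7)→(0, 0): d=(-1,-7) inclusive
  edge (0, 0)→(2, 7): d=(2,7) inclusive
  edge (2, 7)→(1, 7): d=(-1,0) inclusive
    (0,2)@(1, 5): e=[2,3,2] → #
    (1,2)@(3, 5): e=[16,-11,2] → ·
    (0,3)@(1, 7): e=[0,7,0] → #  [on edge]
    (1,3)@(3, 7): e=[14,-7,0] → ·  [on edge]
    (2,3)@(5, 7): e=[28,-21,0] → ·  [on edge]
    (3,3)@(7, 7): e=[42,-35,0] → ·  [on edge]
    (4,3)@(9, 7): e=[56,-49,0] → ·  [on edge]
  covered (2 px):
    · · · · ·
    · · · · ·
    # · · · ·
    # · · · ·

Z-buffer (winner per pixel, '.' = empty):
  . . . . .
  . . 0 0 0
  1 . 0 0 .
  1 . . . .

Final: 0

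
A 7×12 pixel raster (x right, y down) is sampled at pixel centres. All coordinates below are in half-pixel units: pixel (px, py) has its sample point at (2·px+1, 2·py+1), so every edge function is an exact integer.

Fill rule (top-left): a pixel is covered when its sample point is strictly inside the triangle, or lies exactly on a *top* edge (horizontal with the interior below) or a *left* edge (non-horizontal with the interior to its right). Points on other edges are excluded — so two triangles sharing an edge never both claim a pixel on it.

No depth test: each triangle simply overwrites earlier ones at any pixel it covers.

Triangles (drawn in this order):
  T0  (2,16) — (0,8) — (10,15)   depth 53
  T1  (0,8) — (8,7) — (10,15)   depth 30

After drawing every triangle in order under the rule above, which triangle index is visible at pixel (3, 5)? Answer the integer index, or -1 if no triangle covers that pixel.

T0:
  2·area = 66
  edge (2, 16)→(0, 8): d=(-2,-8) top-left  bias=+0
  edge (0, 8)→(10, 15): d=(10,7) right/bottom  bias=-1
  edge (10, 15)→(2, 16): d=(-8,1) right/bottom  bias=-1
    (0,4)@(1, 9): e=[6,3,57] → X
    (1,4)@(3, 9): e=[22,-11,55] → .
    (0,5)@(1, 11): e=[2,23,41] → X
    (1,5)@(3, 11): e=[18,9,39] → X
    (2,5)@(5, 11): e=[34,-5,37] → .
    (0,6)@(1, 13): e=[-2,43,25] → .
    (1,6)@(3, 13): e=[14,29,23] → X
    (2,6)@(5, 13): e=[30,15,21] → X
    (3,6)@(7, 13): e=[46,1,19] → X
    (4,6)@(9, 13): e=[62,-13,17] → .
    (1,7)@(3, 15): e=[10,49,7] → X
    (4,7)@(9, 15): e=[58,7,1] → X
  covered (10 px):
    . . . . . . .
    . . . . . . .
    . . . . . . .
    . . . . . . .
    X . . . . . .
    X X . . . . .
    . X X X . . .
    . X X X X . .
    . . . . . . .
    . . . . . . .
    . . . . . . .
    . . . . . . .
T1:
  2·area = 66
  edge (0, 8)→(8, 7): d=(8,-1) top-left  bias=+0
  edge (8, 7)→(10, 15): d=(2,8) right/bottom  bias=-1
  edge (10, 15)→(0, 8): d=(-10,-7) top-left  bias=+0
    (3,1)@(7, 3): e=[-33,0,99] → .  [on edge]
    (1,4)@(3, 9): e=[11,44,11] → X
    (2,4)@(5, 9): e=[13,28,25] → X
    (3,4)@(7, 9): e=[15,12,39] → X
    (4,4)@(9, 9): e=[17,-4,53] → .
    (1,5)@(3, 11): e=[27,48,-9] → .
    (2,5)@(5, 11): e=[29,32,5] → X
    (4,5)@(9, 11): e=[33,0,33] → .  [on edge]
    (2,6)@(5, 13): e=[45,36,-15] → .
    (3,6)@(7, 13): e=[47,20,-1] → .
    (4,6)@(9, 13): e=[49,4,13] → X
    (5,6)@(11, 13): e=[51,-12,27] → .
    (5,9)@(11, 19): e=[99,0,-33] → .  [on edge]
  covered (6 px):
    . . . . . . .
    . . . . . . .
    . . . . . . .
    . . . . . . .
    . X X X . . .
    . . X X . . .
    . . . . X . .
    . . . . . . .
    . . . . . . .
    . . . . . . .
    . . . . . . .
    . . . . . . .

Z-buffer (winner per pixel, '.' = empty):
  . . . . . . .
  . . . . . . .
  . . . . . . .
  . . . . . . .
  0 1 1 1 . . .
  0 0 1 1 . . .
  . 0 0 0 1 . .
  . 0 0 0 0 . .
  . . . . . . .
  . . . . . . .
  . . . . . . .
  . . . . . . .

Answer: 1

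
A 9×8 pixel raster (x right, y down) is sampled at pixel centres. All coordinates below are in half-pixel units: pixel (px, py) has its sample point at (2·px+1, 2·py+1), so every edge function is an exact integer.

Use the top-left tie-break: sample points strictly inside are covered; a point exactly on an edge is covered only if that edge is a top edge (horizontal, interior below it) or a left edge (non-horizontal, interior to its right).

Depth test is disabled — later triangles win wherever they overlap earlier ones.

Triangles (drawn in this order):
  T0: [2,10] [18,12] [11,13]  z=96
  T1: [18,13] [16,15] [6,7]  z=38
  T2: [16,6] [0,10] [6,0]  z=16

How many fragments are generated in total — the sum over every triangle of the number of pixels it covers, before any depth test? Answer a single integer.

T0:
  2·area = 30
  edge (2, 10)→(18, 12): d=(16,2) right/bottom  bias=-1
  edge (18, 12)→(11, 13): d=(-7,1) right/bottom  bias=-1
  edge (11, 13)→(2, 10): d=(-9,-3) top-left  bias=+0
    (2,5)@(5, 11): e=[10,20,0] → X  [on edge]
    (3,5)@(7, 11): e=[6,18,6] → X
    (4,5)@(9, 11): e=[2,16,12] → X
    (5,5)@(11, 11): e=[-2,14,18] → .
    (2,6)@(5, 13): e=[42,6,-18] → .
    (3,6)@(7, 13): e=[38,4,-12] → .
    (4,6)@(9, 13): e=[34,2,-6] → .
    (5,6)@(11, 13): e=[30,0,0] → .  [on edge]
    (8,7)@(17, 15): e=[50,-20,0] → .  [on edge]
  covered (3 px):
    . . . . . . . . .
    . . . . . . . . .
    . . . . . . . . .
    . . . . . . . . .
    . . . . . . . . .
    . . X X X . . . .
    . . . . . . . . .
    . . . . . . . . .
T1:
  2·area = 36
  edge (18, 13)→(16, 15): d=(-2,2) right/bottom  bias=-1
  edge (16, 15)→(6, 7): d=(-10,-8) top-left  bias=+0
  edge (6, 7)→(18, 13): d=(12,6) right/bottom  bias=-1
    (0,1)@(1, 3): e=[54,0,-18] → .  [on edge]
    (4,4)@(9, 9): e=[26,4,6] → X
    (5,4)@(11, 9): e=[22,20,-6] → .
    (4,5)@(9, 11): e=[22,-16,30] → .
    (5,5)@(11, 11): e=[18,0,18] → X  [on edge]
    (6,5)@(13, 11): e=[14,16,6] → X
    (7,5)@(15, 11): e=[10,32,-6] → .
    (5,6)@(11, 13): e=[14,-20,42] → .
    (6,6)@(13, 13): e=[10,-4,30] → .
    (7,6)@(15, 13): e=[6,12,18] → X
    (8,6)@(17, 13): e=[2,28,6] → X
    (7,7)@(15, 15): e=[2,-8,42] → .
  covered (5 px):
    . . . . . . . . .
    . . . . . . . . .
    . . . . . . . . .
    . . . . . . . . .
    . . . . X . . . .
    . . . . . X X . .
    . . . . . . . X X
    . . . . . . . . .
T2:
  2·area = 136
  edge (16, 6)→(0, 10): d=(-16,4) right/bottom  bias=-1
  edge (0, 10)→(6, 0): d=(6,-10) top-left  bias=+0
  edge (6, 0)→(16, 6): d=(10,6) right/bottom  bias=-1
    (3,0)@(7, 1): e=[116,16,4] → X
    (4,0)@(9, 1): e=[108,36,-8] → .
    (2,1)@(5, 3): e=[92,8,36] → X
    (4,1)@(9, 3): e=[76,48,12] → X
    (5,1)@(11, 3): e=[68,68,0] → .  [on edge]
    (1,2)@(3, 5): e=[68,0,68] → X  [on edge]
    (5,2)@(11, 5): e=[36,80,20] → X
    (6,2)@(13, 5): e=[28,100,8] → X
    (7,2)@(15, 5): e=[20,120,-4] → .
    (1,3)@(3, 7): e=[36,12,88] → X
    (6,3)@(13, 7): e=[-4,112,28] → .
    (0,4)@(1, 9): e=[12,4,120] → X
  covered (17 px):
    . . . X . . . . .
    . . X X X . . . .
    . X X X X X X . .
    . X X X X X . . .
    X X . . . . . . .
    . . . . . . . . .
    . . . . . . . . .
    . . . . . . . . .

Final: 25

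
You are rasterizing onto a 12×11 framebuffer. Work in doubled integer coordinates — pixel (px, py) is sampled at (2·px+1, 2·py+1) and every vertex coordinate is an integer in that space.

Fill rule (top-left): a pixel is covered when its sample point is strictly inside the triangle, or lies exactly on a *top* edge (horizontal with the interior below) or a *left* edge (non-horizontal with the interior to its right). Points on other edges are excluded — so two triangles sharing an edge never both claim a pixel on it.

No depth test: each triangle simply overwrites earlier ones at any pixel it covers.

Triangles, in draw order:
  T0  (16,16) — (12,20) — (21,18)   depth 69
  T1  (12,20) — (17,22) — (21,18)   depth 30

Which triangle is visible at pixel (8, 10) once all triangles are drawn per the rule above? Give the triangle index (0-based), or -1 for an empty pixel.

T0:
  2·area = 28  (B↔C swapped to make it positive)
  edge (16, 16)→(21, 18): d=(5,2) right/bottom  bias=-1
  edge (21, 18)→(12, 20): d=(-9,2) right/bottom  bias=-1
  edge (12, 20)→(16, 16): d=(4,-4) top-left  bias=+0
    (11,4)@(23, 9): e=[-49,77,0] → ·  [on edge]
    (10,5)@(21, 11): e=[-35,63,0] → ·  [on edge]
    (9,6)@(19, 13): e=[-21,49,0] → ·  [on edge]
    (8,7)@(17, 15): e=[-7,35,0] → ·  [on edge]
    (7,8)@(15, 17): e=[7,21,0] → █  [on edge]
    (8,8)@(17, 17): e=[3,17,8] → █
    (9,8)@(19, 17): e=[-1,13,16] → ·
    (6,9)@(13, 19): e=[21,7,0] → █  [on edge]
    (8,9)@(17, 19): e=[13,-1,16] → ·
    (5,10)@(11, 21): e=[35,-7,0] → ·  [on edge]
    (6,10)@(13, 21): e=[31,-11,8] → ·
    (7,10)@(15, 21): e=[27,-15,16] → ·
  covered (4 px):
    · · · · · · · · · · · ·
    · · · · · · · · · · · ·
    · · · · · · · · · · · ·
    · · · · · · · · · · · ·
    · · · · · · · · · · · ·
    · · · · · · · · · · · ·
    · · · · · · · · · · · ·
    · · · · · · · · · · · ·
    · · · · · · · █ █ · · ·
    · · · · · · █ █ · · · ·
    · · · · · · · · · · · ·
T1:
  2·area = 28  (B↔C swapped to make it positive)
  edge (12, 20)→(21, 18): d=(9,-2) top-left  bias=+0
  edge (21, 18)→(17, 22): d=(-4,4) right/bottom  bias=-1
  edge (17, 22)→(12, 20): d=(-5,-2) top-left  bias=+0
    (8,9)@(17, 19): e=[1,12,15] → █
    (9,9)@(19, 19): e=[5,4,19] → █
    (10,9)@(21, 19): e=[9,-4,23] → ·
    (7,10)@(15, 21): e=[15,12,1] → █
    (9,10)@(19, 21): e=[23,-4,9] → ·
  covered (4 px):
    · · · · · · · · · · · ·
    · · · · · · · · · · · ·
    · · · · · · · · · · · ·
    · · · · · · · · · · · ·
    · · · · · · · · · · · ·
    · · · · · · · · · · · ·
    · · · · · · · · · · · ·
    · · · · · · · · · · · ·
    · · · · · · · · · · · ·
    · · · · · · · · █ █ · ·
    · · · · · · · █ █ · · ·

Z-buffer (winner per pixel, '.' = empty):
  . . . . . . . . . . . .
  . . . . . . . . . . . .
  . . . . . . . . . . . .
  . . . . . . . . . . . .
  . . . . . . . . . . . .
  . . . . . . . . . . . .
  . . . . . . . . . . . .
  . . . . . . . . . . . .
  . . . . . . . 0 0 . . .
  . . . . . . 0 0 1 1 . .
  . . . . . . . 1 1 . . .

Result: 1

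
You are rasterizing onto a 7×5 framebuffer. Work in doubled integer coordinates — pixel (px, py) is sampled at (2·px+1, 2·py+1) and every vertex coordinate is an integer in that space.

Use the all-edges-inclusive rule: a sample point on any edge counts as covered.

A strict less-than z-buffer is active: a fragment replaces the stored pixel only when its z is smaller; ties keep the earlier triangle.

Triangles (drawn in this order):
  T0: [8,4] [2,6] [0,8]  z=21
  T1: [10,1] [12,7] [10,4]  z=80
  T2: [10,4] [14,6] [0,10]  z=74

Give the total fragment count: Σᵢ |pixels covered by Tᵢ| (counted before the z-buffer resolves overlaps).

T0:
  2·area = 8  (B↔C swapped to make it positive)
  edge (8, 4)→(0, 8): d=(-8,4) inclusive
  edge (0, 8)→(2, 6): d=(2,-2) inclusive
  edge (2, 6)→(8, 4): d=(6,-2) inclusive
    (3,0)@(7, 1): e=[28,0,-20] → ·  [on edge]
    (2,1)@(5, 3): e=[20,0,-12] → ·  [on edge]
    (5,1)@(11, 3): e=[-4,12,0] → ·  [on edge]
    (1,2)@(3, 5): e=[12,0,-4] → ·  [on edge]
    (2,2)@(5, 5): e=[4,4,0] → █  [on edge]
    (3,2)@(7, 5): e=[-4,8,4] → ·
    (0,3)@(1, 7): e=[4,0,4] → █  [on edge]
    (1,3)@(3, 7): e=[-4,4,8] → ·
    (2,3)@(5, 7): e=[-12,8,12] → ·
    (0,4)@(1, 9): e=[-12,4,16] → ·
  covered (2 px):
    · · · · · · ·
    · · · · · · ·
    · · █ · · · ·
    █ · · · · · ·
    · · · · · · ·
T1:
  2·area = 6
  edge (10, 1)→(12, 7): d=(2,6) inclusive
  edge (12, 7)→(10, 4): d=(-2,-3) inclusive
  edge (10, 4)→(10, 1): d=(0,-3) inclusive
    (5,2)@(11, 5): e=[2,1,3] → █
    (6,2)@(13, 5): e=[-10,7,9] → ·
    (5,3)@(11, 7): e=[6,-3,3] → ·
  covered (1 px):
    · · · · · · ·
    · · · · · · ·
    · · · · · █ ·
    · · · · · · ·
    · · · · · · ·
T2:
  2·area = 44
  edge (10, 4)→(14, 6): d=(4,2) inclusive
  edge (14, 6)→(0, 10): d=(-14,4) inclusive
  edge (0, 10)→(10, 4): d=(10,-6) inclusive
    (4,2)@(9, 5): e=[6,34,4] → █
    (5,2)@(11, 5): e=[2,26,16] → █
    (6,2)@(13, 5): e=[-2,18,28] → ·
    (2,3)@(5, 7): e=[22,22,0] → █  [on edge]
    (3,3)@(7, 7): e=[18,14,12] → █
    (5,3)@(11, 7): e=[10,-2,36] → ·
    (1,4)@(3, 9): e=[34,2,8] → █
    (2,4)@(5, 9): e=[30,-6,20] → ·
    (3,4)@(7, 9): e=[26,-14,32] → ·
    (4,4)@(9, 9): e=[22,-22,44] → ·
  covered (6 px):
    · · · · · · ·
    · · · · · · ·
    · · · · █ █ ·
    · · █ █ █ · ·
    · █ · · · · ·

Final: 9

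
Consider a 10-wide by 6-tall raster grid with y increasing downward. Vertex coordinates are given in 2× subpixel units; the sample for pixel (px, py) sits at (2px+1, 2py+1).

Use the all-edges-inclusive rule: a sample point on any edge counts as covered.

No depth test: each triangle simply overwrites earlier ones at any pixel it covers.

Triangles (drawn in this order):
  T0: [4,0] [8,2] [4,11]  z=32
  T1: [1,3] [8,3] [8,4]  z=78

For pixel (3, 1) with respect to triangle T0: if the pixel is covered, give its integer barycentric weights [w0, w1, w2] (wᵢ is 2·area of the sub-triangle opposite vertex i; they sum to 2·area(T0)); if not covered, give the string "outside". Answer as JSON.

T0:
  2·area = 44
  edge (4, 0)→(8, 2): d=(4,2) inclusive
  edge (8, 2)→(4, 11): d=(-4,9) inclusive
  edge (4, 11)→(4, 0): d=(0,-11) inclusive
    (2,0)@(5, 1): e=[2,31,11] → █
    (3,0)@(7, 1): e=[-2,13,33] → ·
    (2,1)@(5, 3): e=[10,23,11] → █
    (3,1)@(7, 3): e=[6,5,33] → █
    (4,1)@(9, 3): e=[2,-13,55] → ·
    (2,2)@(5, 5): e=[18,15,11] → █
    (3,2)@(7, 5): e=[14,-3,33] → ·
    (2,3)@(5, 7): e=[26,7,11] → █
    (3,3)@(7, 7): e=[22,-11,33] → ·
    (2,4)@(5, 9): e=[34,-1,11] → ·
  covered (5 px):
    · · █ · · · · · · ·
    · · █ █ · · · · · ·
    · · █ · · · · · · ·
    · · █ · · · · · · ·
    · · · · · · · · · ·
    · · · · · · · · · ·
T1:
  2·area = 7
  edge (1, 3)→(8, 3): d=(7,0) inclusive
  edge (8, 3)→(8, 4): d=(0,1) inclusive
  edge (8, 4)→(1, 3): d=(-7,-1) inclusive
    (0,1)@(1, 3): e=[0,7,0] → █  [on edge]
    (1,1)@(3, 3): e=[0,5,2] → █  [on edge]
    (2,1)@(5, 3): e=[0,3,4] → █  [on edge]
    (3,1)@(7, 3): e=[0,1,6] → █  [on edge]
    (4,1)@(9, 3): e=[0,-1,8] → ·  [on edge]
    (5,1)@(11, 3): e=[0,-3,10] → ·  [on edge]
    (6,1)@(13, 3): e=[0,-5,12] → ·  [on edge]
    (7,1)@(15, 3): e=[0,-7,14] → ·  [on edge]
    (8,1)@(17, 3): e=[0,-9,16] → ·  [on edge]
    (9,1)@(19, 3): e=[0,-11,18] → ·  [on edge]
    (0,2)@(1, 5): e=[14,7,-14] → ·
    (1,2)@(3, 5): e=[14,5,-12] → ·
    (7,2)@(15, 5): e=[14,-7,0] → ·  [on edge]
  covered (4 px):
    · · · · · · · · · ·
    █ █ █ █ · · · · · ·
    · · · · · · · · · ·
    · · · · · · · · · ·
    · · · · · · · · · ·
    · · · · · · · · · ·

Final: [5,33,6]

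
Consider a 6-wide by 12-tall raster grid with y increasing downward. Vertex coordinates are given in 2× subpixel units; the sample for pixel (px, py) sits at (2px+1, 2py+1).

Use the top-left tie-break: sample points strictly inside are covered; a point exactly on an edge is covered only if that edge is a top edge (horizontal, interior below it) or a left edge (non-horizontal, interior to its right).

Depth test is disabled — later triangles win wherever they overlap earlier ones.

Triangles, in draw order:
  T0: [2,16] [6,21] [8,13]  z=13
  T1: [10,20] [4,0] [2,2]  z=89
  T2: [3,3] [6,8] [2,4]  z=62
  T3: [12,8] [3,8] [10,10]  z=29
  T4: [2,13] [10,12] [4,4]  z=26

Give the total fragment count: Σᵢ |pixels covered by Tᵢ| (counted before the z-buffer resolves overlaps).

T0:
  2·area = 42  (B↔C swapped to make it positive)
  edge (2, 16)→(8, 13): d=(6,-3) top-left  bias=+0
  edge (8, 13)→(6, 21): d=(-2,8) right/bottom  bias=-1
  edge (6, 21)→(2, 16): d=(-4,-5) top-left  bias=+0
    (5,0)@(11, 1): e=[-63,0,105] → ·  [on edge]
    (4,4)@(9, 9): e=[-21,0,63] → ·  [on edge]
    (2,7)@(5, 15): e=[3,20,19] → █
    (3,7)@(7, 15): e=[9,4,29] → █
    (4,7)@(9, 15): e=[15,-12,39] → ·
    (1,8)@(3, 17): e=[9,32,1] → █
    (3,8)@(7, 17): e=[21,0,21] → ·  [on edge]
    (1,9)@(3, 19): e=[21,28,-7] → ·
    (2,9)@(5, 19): e=[27,12,3] → █
    (3,9)@(7, 19): e=[33,-4,13] → ·
    (2,10)@(5, 21): e=[39,8,-5] → ·
  covered (5 px):
    · · · · · ·
    · · · · · ·
    · · · · · ·
    · · · · · ·
    · · · · · ·
    · · · · · ·
    · · · · · ·
    · · █ █ · ·
    · █ █ · · ·
    · · █ · · ·
    · · · · · ·
    · · · · · ·
T1:
  2·area = 52  (B↔C swapped to make it positive)
  edge (10, 20)→(2, 2): d=(-8,-18) top-left  bias=+0
  edge (2, 2)→(4, 0): d=(2,-2) top-left  bias=+0
  edge (4, 0)→(10, 20): d=(6,20) right/bottom  bias=-1
    (1,0)@(3, 1): e=[26,0,26] → █  [on edge]
    (2,0)@(5, 1): e=[62,4,-14] → ·
    (0,1)@(1, 3): e=[-26,0,78] → ·  [on edge]
    (1,1)@(3, 3): e=[10,4,38] → █
    (2,1)@(5, 3): e=[46,8,-2] → ·
    (1,2)@(3, 5): e=[-6,8,50] → ·
    (2,2)@(5, 5): e=[30,12,10] → █
    (3,2)@(7, 5): e=[66,16,-30] → ·
    (2,3)@(5, 7): e=[14,16,22] → █
    (3,3)@(7, 7): e=[50,20,-18] → ·
    (2,4)@(5, 9): e=[-2,20,34] → ·
    (3,5)@(7, 11): e=[18,28,6] → █
  covered (7 px):
    · █ · · · ·
    · █ · · · ·
    · · █ · · ·
    · · █ · · ·
    · · · · · ·
    · · · █ · ·
    · · · █ · ·
    · · · · · ·
    · · · · █ ·
    · · · · · ·
    · · · · · ·
    · · · · · ·
T2:
  2·area = 8
  edge (3, 3)→(6, 8): d=(3,5) right/bottom  bias=-1
  edge (6, 8)→(2, 4): d=(-4,-4) top-left  bias=+0
  edge (2, 4)→(3, 3): d=(1,-1) top-left  bias=+0
    (2,0)@(5, 1): e=[-16,24,0] → ·  [on edge]
    (0,1)@(1, 3): e=[10,0,-2] → ·  [on edge]
    (1,1)@(3, 3): e=[0,8,0] → ·  [on edge]
    (0,2)@(1, 5): e=[16,-8,0] → ·  [on edge]
    (1,2)@(3, 5): e=[6,0,2] → █  [on edge]
    (2,2)@(5, 5): e=[-4,8,4] → ·
    (1,3)@(3, 7): e=[12,-8,4] → ·
    (2,3)@(5, 7): e=[2,0,6] → █  [on edge]
    (3,3)@(7, 7): e=[-8,8,8] → ·
    (2,4)@(5, 9): e=[8,-8,8] → ·
    (3,4)@(7, 9): e=[-2,0,10] → ·  [on edge]
    (4,5)@(9, 11): e=[-6,0,14] → ·  [on edge]
    (4,6)@(9, 13): e=[0,-8,16] → ·  [on edge]
    (5,6)@(11, 13): e=[-10,0,18] → ·  [on edge]
  covered (2 px):
    · · · · · ·
    · · · · · ·
    · █ · · · ·
    · · █ · · ·
    · · · · · ·
    · · · · · ·
    · · · · · ·
    · · · · · ·
    · · · · · ·
    · · · · · ·
    · · · · · ·
    · · · · · ·
T3:
  2·area = 18  (B↔C swapped to make it positive)
  edge (12, 8)→(10, 10): d=(-2,2) right/bottom  bias=-1
  edge (10, 10)→(3, 8): d=(-7,-2) top-left  bias=+0
  edge (3, 8)→(12, 8): d=(9,0) top-left  bias=+0
    (3,4)@(7, 9): e=[8,1,9] → █
    (4,4)@(9, 9): e=[4,5,9] → █
    (5,4)@(11, 9): e=[0,9,9] → ·  [on edge]
    (3,5)@(7, 11): e=[4,-13,27] → ·
    (4,5)@(9, 11): e=[0,-9,27] → ·  [on edge]
    (3,6)@(7, 13): e=[0,-27,45] → ·  [on edge]
    (2,7)@(5, 15): e=[0,-45,63] → ·  [on edge]
    (1,8)@(3, 17): e=[0,-63,81] → ·  [on edge]
    (0,9)@(1, 19): e=[0,-81,99] → ·  [on edge]
  covered (2 px):
    · · · · · ·
    · · · · · ·
    · · · · · ·
    · · · · · ·
    · · · █ █ ·
    · · · · · ·
    · · · · · ·
    · · · · · ·
    · · · · · ·
    · · · · · ·
    · · · · · ·
    · · · · · ·
T4:
  2·area = 70  (B↔C swapped to make it positive)
  edge (2, 13)→(4, 4): d=(2,-9) top-left  bias=+0
  edge (4, 4)→(10, 12): d=(6,8) right/bottom  bias=-1
  edge (10, 12)→(2, 13): d=(-8,1) right/bottom  bias=-1
    (2,3)@(5, 7): e=[15,10,45] → █
    (3,3)@(7, 7): e=[33,-6,43] → ·
    (1,4)@(3, 9): e=[1,38,31] → █
    (3,4)@(7, 9): e=[37,6,27] → █
    (4,4)@(9, 9): e=[55,-10,25] → ·
    (1,5)@(3, 11): e=[5,50,15] → █
    (4,5)@(9, 11): e=[59,2,9] → █
    (5,5)@(11, 11): e=[77,-14,7] → ·
    (1,6)@(3, 13): e=[9,62,-1] → ·
    (2,6)@(5, 13): e=[27,46,-3] → ·
    (3,6)@(7, 13): e=[45,30,-5] → ·
    (4,6)@(9, 13): e=[63,14,-7] → ·
  covered (8 px):
    · · · · · ·
    · · · · · ·
    · · · · · ·
    · · █ · · ·
    · █ █ █ · ·
    · █ █ █ █ ·
    · · · · · ·
    · · · · · ·
    · · · · · ·
    · · · · · ·
    · · · · · ·
    · · · · · ·

Result: 24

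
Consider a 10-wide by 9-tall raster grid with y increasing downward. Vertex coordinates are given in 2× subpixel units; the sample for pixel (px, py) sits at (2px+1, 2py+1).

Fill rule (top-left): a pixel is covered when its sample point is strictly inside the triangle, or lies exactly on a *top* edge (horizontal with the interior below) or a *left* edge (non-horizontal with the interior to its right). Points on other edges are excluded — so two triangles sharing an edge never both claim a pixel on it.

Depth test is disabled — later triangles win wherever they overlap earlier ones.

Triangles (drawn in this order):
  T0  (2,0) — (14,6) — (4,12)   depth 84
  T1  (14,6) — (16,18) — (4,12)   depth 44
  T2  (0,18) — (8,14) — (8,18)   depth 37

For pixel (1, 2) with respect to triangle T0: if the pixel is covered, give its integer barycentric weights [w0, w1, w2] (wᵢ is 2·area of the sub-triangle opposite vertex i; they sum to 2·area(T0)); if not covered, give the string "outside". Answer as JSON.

T0:
  2·area = 132
  edge (2, 0)→(14, 6): d=(12,6) right/bottom  bias=-1
  edge (14, 6)→(4, 12): d=(-10,6) right/bottom  bias=-1
  edge (4, 12)→(2, 0): d=(-2,-12) top-left  bias=+0
    (1,0)@(3, 1): e=[6,116,10] → #
    (2,0)@(5, 1): e=[-6,104,34] → ·
    (1,1)@(3, 3): e=[30,96,6] → #
    (2,1)@(5, 3): e=[18,84,30] → #
    (3,1)@(7, 3): e=[6,72,54] → #
    (4,1)@(9, 3): e=[-6,60,78] → ·
    (9,1)@(19, 3): e=[-66,0,198] → ·  [on edge]
    (1,2)@(3, 5): e=[54,76,2] → #
    (4,2)@(9, 5): e=[18,40,74] → #
    (5,2)@(11, 5): e=[6,28,98] → #
    (6,2)@(13, 5): e=[-6,16,122] → ·
    (1,3)@(3, 7): e=[78,56,-2] → ·
    (4,4)@(9, 9): e=[66,0,66] → ·  [on edge]
  covered (16 px):
    · # · · · · · · · ·
    · # # # · · · · · ·
    · # # # # # · · · ·
    · · # # # # · · · ·
    · · # # · · · · · ·
    · · # · · · · · · ·
    · · · · · · · · · ·
    · · · · · · · · · ·
    · · · · · · · · · ·
T1:
  2·area = 132
  edge (14, 6)→(16, 18): d=(2,12) right/bottom  bias=-1
  edge (16, 18)→(4, 12): d=(-12,-6) top-left  bias=+0
  edge (4, 12)→(14, 6): d=(10,-6) top-left  bias=+0
    (9,1)@(19, 3): e=[-66,198,0] → ·  [on edge]
    (6,3)@(13, 7): e=[14,114,4] → #
    (7,3)@(15, 7): e=[-10,126,16] → ·
    (4,4)@(9, 9): e=[66,66,0] → #  [on edge]
    (5,4)@(11, 9): e=[42,78,12] → #
    (7,4)@(15, 9): e=[-6,102,36] → ·
    (3,5)@(7, 11): e=[94,30,8] → #
    (7,5)@(15, 11): e=[-2,78,56] → ·
    (3,6)@(7, 13): e=[98,6,28] → #
    (7,6)@(15, 13): e=[2,54,76] → #
    (8,6)@(17, 13): e=[-22,66,88] → ·
    (3,7)@(7, 15): e=[102,-18,48] → ·
  covered (17 px):
    · · · · · · · · · ·
    · · · · · · · · · ·
    · · · · · · · · · ·
    · · · · · · # · · ·
    · · · · # # # · · ·
    · · · # # # # · · ·
    · · · # # # # # · ·
    · · · · · # # # · ·
    · · · · · · · # · ·
T2:
  2·area = 32
  edge (0, 18)→(8, 14): d=(8,-4) top-left  bias=+0
  edge (8, 14)→(8, 18): d=(0,4) right/bottom  bias=-1
  edge (8, 18)→(0, 18): d=(-8,0) right/bottom  bias=-1
    (3,7)@(7, 15): e=[4,4,24] → #
    (4,7)@(9, 15): e=[12,-4,24] → ·
    (1,8)@(3, 17): e=[4,20,8] → #
    (2,8)@(5, 17): e=[12,12,8] → #
    (4,8)@(9, 17): e=[28,-4,8] → ·
  covered (4 px):
    · · · · · · · · · ·
    · · · · · · · · · ·
    · · · · · · · · · ·
    · · · · · · · · · ·
    · · · · · · · · · ·
    · · · · · · · · · ·
    · · · · · · · · · ·
    · · · # · · · · · ·
    · # # # · · · · · ·

Final: [76,2,54]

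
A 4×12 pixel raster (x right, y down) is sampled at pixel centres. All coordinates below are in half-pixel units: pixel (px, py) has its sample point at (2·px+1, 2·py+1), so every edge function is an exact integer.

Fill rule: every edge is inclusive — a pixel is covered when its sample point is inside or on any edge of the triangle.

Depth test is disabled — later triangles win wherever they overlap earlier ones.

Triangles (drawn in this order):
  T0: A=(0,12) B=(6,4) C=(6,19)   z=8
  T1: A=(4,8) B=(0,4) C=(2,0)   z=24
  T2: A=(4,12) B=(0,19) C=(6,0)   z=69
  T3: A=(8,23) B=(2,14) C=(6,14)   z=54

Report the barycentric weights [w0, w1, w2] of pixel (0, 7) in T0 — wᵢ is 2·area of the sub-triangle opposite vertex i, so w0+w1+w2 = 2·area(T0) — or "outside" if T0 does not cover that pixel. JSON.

T0:
  2·area = 90
  edge (0, 12)→(6, 4): d=(6,-8) inclusive
  edge (6, 4)→(6, 19): d=(0,15) inclusive
  edge (6, 19)→(0, 12): d=(-6,-7) inclusive
    (2,3)@(5, 7): e=[10,15,65] → █
    (3,3)@(7, 7): e=[26,-15,79] → ·
    (1,4)@(3, 9): e=[6,45,39] → █
    (3,4)@(7, 9): e=[38,-15,67] → ·
    (0,5)@(1, 11): e=[2,75,13] → █
    (3,5)@(7, 11): e=[50,-15,55] → ·
    (0,6)@(1, 13): e=[14,75,1] → █
    (3,6)@(7, 13): e=[62,-15,43] → ·
    (0,7)@(1, 15): e=[26,75,-11] → ·
    (1,7)@(3, 15): e=[42,45,3] → █
    (3,7)@(7, 15): e=[74,-15,31] → ·
    (1,8)@(3, 17): e=[54,45,-9] → ·
  covered (12 px):
    · · · ·
    · · · ·
    · · · ·
    · · █ ·
    · █ █ ·
    █ █ █ ·
    █ █ █ ·
    · █ █ ·
    · · █ ·
    · · · ·
    · · · ·
    · · · ·
T1:
  2·area = 24
  edge (4, 8)→(0, 4): d=(-4,-4) inclusive
  edge (0, 4)→(2, 0): d=(2,-4) inclusive
  edge (2, 0)→(4, 8): d=(2,8) inclusive
    (0,1)@(1, 3): e=[8,2,14] → █
    (1,1)@(3, 3): e=[16,10,-2] → ·
    (0,2)@(1, 5): e=[0,6,18] → █  [on edge]
    (1,2)@(3, 5): e=[8,14,2] → █
    (2,2)@(5, 5): e=[16,22,-14] → ·
    (0,3)@(1, 7): e=[-8,10,22] → ·
    (1,3)@(3, 7): e=[0,18,6] → █  [on edge]
    (2,3)@(5, 7): e=[8,26,-10] → ·
    (1,4)@(3, 9): e=[-8,22,10] → ·
    (2,4)@(5, 9): e=[0,30,-6] → ·  [on edge]
    (3,5)@(7, 11): e=[0,42,-18] → ·  [on edge]
  covered (4 px):
    · · · ·
    █ · · ·
    █ █ · ·
    · █ · ·
    · · · ·
    · · · ·
    · · · ·
    · · · ·
    · · · ·
    · · · ·
    · · · ·
    · · · ·
T2:
  2·area = 34
  edge (4, 12)→(0, 19): d=(-4,7) inclusive
  edge (0, 19)→(6, 0): d=(6,-19) inclusive
  edge (6, 0)→(4, 12): d=(-2,12) inclusive
    (2,2)@(5, 5): e=[21,11,2] → █
    (3,2)@(7, 5): e=[7,49,-22] → ·
    (2,3)@(5, 7): e=[13,23,-2] → ·
    (1,5)@(3, 11): e=[11,9,14] → █
    (2,5)@(5, 11): e=[-3,47,-10] → ·
    (1,6)@(3, 13): e=[3,21,10] → █
    (2,6)@(5, 13): e=[-11,59,-14] → ·
    (1,7)@(3, 15): e=[-5,33,6] → ·
    (0,8)@(1, 17): e=[1,7,26] → █
    (1,8)@(3, 17): e=[-13,45,2] → ·
    (0,9)@(1, 19): e=[-7,19,22] → ·
  covered (4 px):
    · · · ·
    · · · ·
    · · █ ·
    · · · ·
    · · · ·
    · █ · ·
    · █ · ·
    · · · ·
    █ · · ·
    · · · ·
    · · · ·
    · · · ·
T3:
  2·area = 36
  edge (8, 23)→(2, 14): d=(-6,-9) inclusive
  edge (2, 14)→(6, 14): d=(4,0) inclusive
  edge (6, 14)→(8, 23): d=(2,9) inclusive
    (1,7)@(3, 15): e=[3,4,29] → █
    (2,7)@(5, 15): e=[21,4,11] → █
    (3,7)@(7, 15): e=[39,4,-7] → ·
    (1,8)@(3, 17): e=[-9,12,33] → ·
    (2,8)@(5, 17): e=[9,12,15] → █
    (3,8)@(7, 17): e=[27,12,-3] → ·
    (2,9)@(5, 19): e=[-3,20,19] → ·
    (3,9)@(7, 19): e=[15,20,1] → █
    (3,10)@(7, 21): e=[3,28,5] → █
    (3,11)@(7, 23): e=[-9,36,9] → ·
  covered (5 px):
    · · · ·
    · · · ·
    · · · ·
    · · · ·
    · · · ·
    · · · ·
    · · · ·
    · █ █ ·
    · · █ ·
    · · · █
    · · · █
    · · · ·

Final: "outside"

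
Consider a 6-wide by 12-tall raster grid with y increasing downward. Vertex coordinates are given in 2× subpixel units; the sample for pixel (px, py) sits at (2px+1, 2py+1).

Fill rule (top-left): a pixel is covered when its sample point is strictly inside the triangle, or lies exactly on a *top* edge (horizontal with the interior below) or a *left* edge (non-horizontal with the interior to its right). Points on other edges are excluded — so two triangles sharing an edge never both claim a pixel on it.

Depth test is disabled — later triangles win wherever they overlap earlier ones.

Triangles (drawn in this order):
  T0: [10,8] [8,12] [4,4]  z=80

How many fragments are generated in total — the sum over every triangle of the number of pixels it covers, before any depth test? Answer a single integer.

T0:
  2·area = 32
  edge (10, 8)→(8, 12): d=(-2,4) right/bottom  bias=-1
  edge (8, 12)→(4, 4): d=(-4,-8) top-left  bias=+0
  edge (4, 4)→(10, 8): d=(6,4) right/bottom  bias=-1
    (2,2)@(5, 5): e=[26,4,2] → █
    (3,2)@(7, 5): e=[18,20,-6] → ·
    (2,3)@(5, 7): e=[22,-4,14] → ·
    (3,3)@(7, 7): e=[14,12,6] → █
    (4,3)@(9, 7): e=[6,28,-2] → ·
    (3,4)@(7, 9): e=[10,4,18] → █
    (4,4)@(9, 9): e=[2,20,10] → █
    (5,4)@(11, 9): e=[-6,36,2] → ·
    (3,5)@(7, 11): e=[6,-4,30] → ·
    (4,5)@(9, 11): e=[-2,12,22] → ·
  covered (4 px):
    · · · · · ·
    · · · · · ·
    · · █ · · ·
    · · · █ · ·
    · · · █ █ ·
    · · · · · ·
    · · · · · ·
    · · · · · ·
    · · · · · ·
    · · · · · ·
    · · · · · ·
    · · · · · ·

Result: 4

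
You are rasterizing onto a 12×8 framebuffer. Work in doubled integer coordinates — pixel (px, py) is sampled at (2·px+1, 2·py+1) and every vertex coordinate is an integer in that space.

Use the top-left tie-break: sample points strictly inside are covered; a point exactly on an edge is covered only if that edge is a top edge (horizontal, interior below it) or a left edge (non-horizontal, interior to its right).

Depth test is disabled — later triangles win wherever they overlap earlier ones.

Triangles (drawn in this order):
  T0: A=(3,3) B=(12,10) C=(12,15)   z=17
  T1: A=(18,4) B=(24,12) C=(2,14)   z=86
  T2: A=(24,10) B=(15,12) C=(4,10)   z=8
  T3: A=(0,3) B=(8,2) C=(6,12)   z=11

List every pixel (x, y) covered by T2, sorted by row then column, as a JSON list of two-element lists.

T0:
  2·area = 45
  edge (3, 3)→(12, 10): d=(9,7) right/bottom  bias=-1
  edge (12, 10)→(12, 15): d=(0,5) right/bottom  bias=-1
  edge (12, 15)→(3, 3): d=(-9,-12) top-left  bias=+0
    (1,1)@(3, 3): e=[0,45,0] → ·  [on edge]
    (2,2)@(5, 5): e=[4,35,6] → █
    (3,2)@(7, 5): e=[-10,25,30] → ·
    (2,3)@(5, 7): e=[22,35,-12] → ·
    (3,3)@(7, 7): e=[8,25,12] → █
    (4,3)@(9, 7): e=[-6,15,36] → ·
    (3,4)@(7, 9): e=[26,25,-6] → ·
    (4,4)@(9, 9): e=[12,15,18] → █
    (5,4)@(11, 9): e=[-2,5,42] → ·
    (4,5)@(9, 11): e=[30,15,0] → █  [on edge]
    (5,5)@(11, 11): e=[16,5,24] → █
    (6,5)@(13, 11): e=[2,-5,48] → ·
  covered (6 px):
    · · · · · · · · · · · ·
    · · · · · · · · · · · ·
    · · █ · · · · · · · · ·
    · · · █ · · · · · · · ·
    · · · · █ · · · · · · ·
    · · · · █ █ · · · · · ·
    · · · · · █ · · · · · ·
    · · · · · · · · · · · ·
T1:
  2·area = 188
  edge (18, 4)→(24, 12): d=(6,8) right/bottom  bias=-1
  edge (24, 12)→(2, 14): d=(-22,2) right/bottom  bias=-1
  edge (2, 14)→(18, 4): d=(16,-10) top-left  bias=+0
    (8,2)@(17, 5): e=[14,168,6] → █
    (9,2)@(19, 5): e=[-2,164,26] → ·
    (7,3)@(15, 7): e=[42,128,18] → █
    (9,3)@(19, 7): e=[10,120,58] → █
    (10,3)@(21, 7): e=[-6,116,78] → ·
    (5,4)@(11, 9): e=[86,92,10] → █
    (6,4)@(13, 9): e=[70,88,30] → █
    (10,4)@(21, 9): e=[6,72,110] → █
    (11,4)@(23, 9): e=[-10,68,130] → ·
    (3,5)@(7, 11): e=[130,56,2] → █
    (4,5)@(9, 11): e=[114,52,22] → █
    (11,5)@(23, 11): e=[2,24,162] → █
    (6,6)@(13, 13): e=[94,0,94] → ·  [on edge]
  covered (23 px):
    · · · · · · · · · · · ·
    · · · · · · · · · · · ·
    · · · · · · · · █ · · ·
    · · · · · · · █ █ █ · ·
    · · · · · █ █ █ █ █ █ ·
    · · · █ █ █ █ █ █ █ █ █
    · · █ █ █ █ · · · · · ·
    · · · · · · · · · · · ·
T2:
  2·area = 40
  edge (24, 10)→(15, 12): d=(-9,2) right/bottom  bias=-1
  edge (15, 12)→(4, 10): d=(-11,-2) top-left  bias=+0
  edge (4, 10)→(24, 10): d=(20,0) top-left  bias=+0
    (5,5)@(11, 11): e=[17,3,20] → █
    (6,5)@(13, 11): e=[13,7,20] → █
    (7,5)@(15, 11): e=[9,11,20] → █
    (8,5)@(17, 11): e=[5,15,20] → █
    (9,5)@(19, 11): e=[1,19,20] → █
    (10,5)@(21, 11): e=[-3,23,20] → ·
    (5,6)@(11, 13): e=[-1,-19,60] → ·
    (6,6)@(13, 13): e=[-5,-15,60] → ·
    (7,6)@(15, 13): e=[-9,-11,60] → ·
    (8,6)@(17, 13): e=[-13,-7,60] → ·
    (9,6)@(19, 13): e=[-17,-3,60] → ·
  covered (5 px):
    · · · · · · · · · · · ·
    · · · · · · · · · · · ·
    · · · · · · · · · · · ·
    · · · · · · · · · · · ·
    · · · · · · · · · · · ·
    · · · · · █ █ █ █ █ · ·
    · · · · · · · · · · · ·
    · · · · · · · · · · · ·
T3:
  2·area = 78
  edge (0, 3)→(8, 2): d=(8,-1) top-left  bias=+0
  edge (8, 2)→(6, 12): d=(-2,10) right/bottom  bias=-1
  edge (6, 12)→(0, 3): d=(-6,-9) top-left  bias=+0
    (0,1)@(1, 3): e=[1,68,9] → █
    (1,1)@(3, 3): e=[3,48,27] → █
    (2,1)@(5, 3): e=[5,28,45] → █
    (3,1)@(7, 3): e=[7,8,63] → █
    (4,1)@(9, 3): e=[9,-12,81] → ·
    (0,2)@(1, 5): e=[17,64,-3] → ·
    (1,2)@(3, 5): e=[19,44,15] → █
    (4,2)@(9, 5): e=[25,-16,69] → ·
    (1,3)@(3, 7): e=[35,40,3] → █
    (3,3)@(7, 7): e=[39,0,39] → ·  [on edge]
    (1,4)@(3, 9): e=[51,36,-9] → ·
    (2,4)@(5, 9): e=[53,16,9] → █
  covered (10 px):
    · · · · · · · · · · · ·
    █ █ █ █ · · · · · · · ·
    · █ █ █ · · · · · · · ·
    · █ █ · · · · · · · · ·
    · · █ · · · · · · · · ·
    · · · · · · · · · · · ·
    · · · · · · · · · · · ·
    · · · · · · · · · · · ·

Answer: [[5,5],[6,5],[7,5],[8,5],[9,5]]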